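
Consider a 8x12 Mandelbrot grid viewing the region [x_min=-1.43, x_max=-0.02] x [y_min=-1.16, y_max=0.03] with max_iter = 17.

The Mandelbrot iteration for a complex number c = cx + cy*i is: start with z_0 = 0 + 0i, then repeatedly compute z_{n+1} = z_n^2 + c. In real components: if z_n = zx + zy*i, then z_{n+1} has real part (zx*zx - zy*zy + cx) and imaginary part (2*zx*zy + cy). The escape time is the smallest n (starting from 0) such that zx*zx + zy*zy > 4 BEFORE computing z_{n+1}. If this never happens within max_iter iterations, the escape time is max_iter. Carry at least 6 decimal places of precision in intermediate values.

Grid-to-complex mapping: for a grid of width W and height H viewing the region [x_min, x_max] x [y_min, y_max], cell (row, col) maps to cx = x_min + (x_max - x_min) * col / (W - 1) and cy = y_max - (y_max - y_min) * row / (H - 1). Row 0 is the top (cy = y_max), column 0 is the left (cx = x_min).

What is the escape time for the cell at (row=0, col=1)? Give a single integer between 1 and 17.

Answer: 17

Derivation:
z_0 = 0 + 0i, c = -1.2286 + 0.0300i
Iter 1: z = -1.2286 + 0.0300i, |z|^2 = 1.5103
Iter 2: z = 0.2799 + -0.0437i, |z|^2 = 0.0803
Iter 3: z = -1.1521 + 0.0055i, |z|^2 = 1.3274
Iter 4: z = 0.0988 + 0.0173i, |z|^2 = 0.0101
Iter 5: z = -1.2191 + 0.0334i, |z|^2 = 1.4873
Iter 6: z = 0.2565 + -0.0515i, |z|^2 = 0.0685
Iter 7: z = -1.1654 + 0.0036i, |z|^2 = 1.3582
Iter 8: z = 0.1296 + 0.0216i, |z|^2 = 0.0173
Iter 9: z = -1.2122 + 0.0356i, |z|^2 = 1.4708
Iter 10: z = 0.2397 + -0.0563i, |z|^2 = 0.0606
Iter 11: z = -1.1743 + 0.0030i, |z|^2 = 1.3790
Iter 12: z = 0.1504 + 0.0230i, |z|^2 = 0.0231
Iter 13: z = -1.2065 + 0.0369i, |z|^2 = 1.4570
Iter 14: z = 0.2257 + -0.0590i, |z|^2 = 0.0544
Iter 15: z = -1.1811 + 0.0033i, |z|^2 = 1.3951
Iter 16: z = 0.1665 + 0.0221i, |z|^2 = 0.0282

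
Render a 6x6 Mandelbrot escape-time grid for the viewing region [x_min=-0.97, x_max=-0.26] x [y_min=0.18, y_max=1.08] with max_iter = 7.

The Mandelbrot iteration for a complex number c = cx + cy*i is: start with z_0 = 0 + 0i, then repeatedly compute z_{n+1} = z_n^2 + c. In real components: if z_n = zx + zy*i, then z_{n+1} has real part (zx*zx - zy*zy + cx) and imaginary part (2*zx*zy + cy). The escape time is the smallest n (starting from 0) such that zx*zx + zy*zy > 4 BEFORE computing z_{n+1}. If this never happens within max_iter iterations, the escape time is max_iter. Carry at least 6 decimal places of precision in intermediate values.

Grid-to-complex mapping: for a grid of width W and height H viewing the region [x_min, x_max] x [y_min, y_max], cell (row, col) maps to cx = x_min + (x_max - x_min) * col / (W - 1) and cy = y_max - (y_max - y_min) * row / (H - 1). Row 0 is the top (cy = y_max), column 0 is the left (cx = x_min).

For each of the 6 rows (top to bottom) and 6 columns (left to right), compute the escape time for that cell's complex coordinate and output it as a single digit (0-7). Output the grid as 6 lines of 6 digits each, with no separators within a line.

(row=0, col=0): c = -0.9700 + 1.0800i → escape time 3
(row=0, col=1): c = -0.8280 + 1.0800i → escape time 3
(row=0, col=2): c = -0.6860 + 1.0800i → escape time 3
(row=0, col=3): c = -0.5440 + 1.0800i → escape time 4
(row=0, col=4): c = -0.4020 + 1.0800i → escape time 4
(row=0, col=5): c = -0.2600 + 1.0800i → escape time 5
(row=1, col=0): c = -0.9700 + 0.9000i → escape time 3
(row=1, col=1): c = -0.8280 + 0.9000i → escape time 3
(row=1, col=2): c = -0.6860 + 0.9000i → escape time 4
(row=1, col=3): c = -0.5440 + 0.9000i → escape time 4
(row=1, col=4): c = -0.4020 + 0.9000i → escape time 5
(row=1, col=5): c = -0.2600 + 0.9000i → escape time 7
(row=2, col=0): c = -0.9700 + 0.7200i → escape time 4
(row=2, col=1): c = -0.8280 + 0.7200i → escape time 4
(row=2, col=2): c = -0.6860 + 0.7200i → escape time 5
(row=2, col=3): c = -0.5440 + 0.7200i → escape time 7
(row=2, col=4): c = -0.4020 + 0.7200i → escape time 7
(row=2, col=5): c = -0.2600 + 0.7200i → escape time 7
(row=3, col=0): c = -0.9700 + 0.5400i → escape time 5
(row=3, col=1): c = -0.8280 + 0.5400i → escape time 5
(row=3, col=2): c = -0.6860 + 0.5400i → escape time 7
(row=3, col=3): c = -0.5440 + 0.5400i → escape time 7
(row=3, col=4): c = -0.4020 + 0.5400i → escape time 7
(row=3, col=5): c = -0.2600 + 0.5400i → escape time 7
(row=4, col=0): c = -0.9700 + 0.3600i → escape time 7
(row=4, col=1): c = -0.8280 + 0.3600i → escape time 7
(row=4, col=2): c = -0.6860 + 0.3600i → escape time 7
(row=4, col=3): c = -0.5440 + 0.3600i → escape time 7
(row=4, col=4): c = -0.4020 + 0.3600i → escape time 7
(row=4, col=5): c = -0.2600 + 0.3600i → escape time 7
(row=5, col=0): c = -0.9700 + 0.1800i → escape time 7
(row=5, col=1): c = -0.8280 + 0.1800i → escape time 7
(row=5, col=2): c = -0.6860 + 0.1800i → escape time 7
(row=5, col=3): c = -0.5440 + 0.1800i → escape time 7
(row=5, col=4): c = -0.4020 + 0.1800i → escape time 7
(row=5, col=5): c = -0.2600 + 0.1800i → escape time 7

Answer: 333445
334457
445777
557777
777777
777777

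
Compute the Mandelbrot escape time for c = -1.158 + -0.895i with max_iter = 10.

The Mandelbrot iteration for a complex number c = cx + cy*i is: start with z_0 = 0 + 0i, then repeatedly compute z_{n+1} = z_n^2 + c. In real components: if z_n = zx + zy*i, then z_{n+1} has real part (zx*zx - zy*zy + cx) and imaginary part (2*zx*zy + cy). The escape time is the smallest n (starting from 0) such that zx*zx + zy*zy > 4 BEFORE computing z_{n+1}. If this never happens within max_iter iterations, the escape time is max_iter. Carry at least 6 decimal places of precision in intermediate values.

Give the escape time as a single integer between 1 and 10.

z_0 = 0 + 0i, c = -1.1580 + -0.8950i
Iter 1: z = -1.1580 + -0.8950i, |z|^2 = 2.1420
Iter 2: z = -0.6181 + 1.1778i, |z|^2 = 1.7693
Iter 3: z = -2.1633 + -2.3509i, |z|^2 = 10.2066
Escaped at iteration 3

Answer: 3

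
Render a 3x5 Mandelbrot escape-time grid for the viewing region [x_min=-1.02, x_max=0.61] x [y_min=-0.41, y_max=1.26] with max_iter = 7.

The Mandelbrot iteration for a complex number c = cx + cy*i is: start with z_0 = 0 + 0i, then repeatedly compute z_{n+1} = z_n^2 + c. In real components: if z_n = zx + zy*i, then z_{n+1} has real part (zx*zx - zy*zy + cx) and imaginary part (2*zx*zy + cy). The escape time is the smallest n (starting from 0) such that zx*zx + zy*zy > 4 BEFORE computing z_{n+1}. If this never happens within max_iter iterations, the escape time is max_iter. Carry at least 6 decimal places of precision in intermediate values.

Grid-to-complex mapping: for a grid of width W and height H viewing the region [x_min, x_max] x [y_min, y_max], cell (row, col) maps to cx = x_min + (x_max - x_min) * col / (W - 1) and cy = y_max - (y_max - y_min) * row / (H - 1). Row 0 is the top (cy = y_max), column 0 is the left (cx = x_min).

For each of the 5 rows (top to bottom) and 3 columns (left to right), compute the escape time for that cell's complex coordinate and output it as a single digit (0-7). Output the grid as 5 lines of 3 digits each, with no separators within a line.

Answer: 232
373
674
774
674

Derivation:
(row=0, col=0): c = -1.0200 + 1.2600i → escape time 2
(row=0, col=1): c = -0.2050 + 1.2600i → escape time 3
(row=0, col=2): c = 0.6100 + 1.2600i → escape time 2
(row=1, col=0): c = -1.0200 + 0.8425i → escape time 3
(row=1, col=1): c = -0.2050 + 0.8425i → escape time 7
(row=1, col=2): c = 0.6100 + 0.8425i → escape time 3
(row=2, col=0): c = -1.0200 + 0.4250i → escape time 6
(row=2, col=1): c = -0.2050 + 0.4250i → escape time 7
(row=2, col=2): c = 0.6100 + 0.4250i → escape time 4
(row=3, col=0): c = -1.0200 + 0.0075i → escape time 7
(row=3, col=1): c = -0.2050 + 0.0075i → escape time 7
(row=3, col=2): c = 0.6100 + 0.0075i → escape time 4
(row=4, col=0): c = -1.0200 + -0.4100i → escape time 6
(row=4, col=1): c = -0.2050 + -0.4100i → escape time 7
(row=4, col=2): c = 0.6100 + -0.4100i → escape time 4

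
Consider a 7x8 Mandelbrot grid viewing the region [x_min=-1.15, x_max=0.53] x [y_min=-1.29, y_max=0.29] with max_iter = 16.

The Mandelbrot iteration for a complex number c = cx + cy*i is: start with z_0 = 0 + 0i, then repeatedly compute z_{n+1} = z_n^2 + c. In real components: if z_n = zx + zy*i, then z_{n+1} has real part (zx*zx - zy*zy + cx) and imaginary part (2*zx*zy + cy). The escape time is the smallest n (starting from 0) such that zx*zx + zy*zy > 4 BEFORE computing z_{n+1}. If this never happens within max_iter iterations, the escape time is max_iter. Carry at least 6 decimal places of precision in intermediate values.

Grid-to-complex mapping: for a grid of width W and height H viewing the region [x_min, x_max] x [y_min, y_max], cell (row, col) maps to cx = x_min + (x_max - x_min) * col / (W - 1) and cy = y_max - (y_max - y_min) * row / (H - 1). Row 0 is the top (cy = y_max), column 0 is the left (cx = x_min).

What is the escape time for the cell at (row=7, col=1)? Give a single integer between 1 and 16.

Answer: 2

Derivation:
z_0 = 0 + 0i, c = -0.8700 + -1.2900i
Iter 1: z = -0.8700 + -1.2900i, |z|^2 = 2.4210
Iter 2: z = -1.7772 + 0.9546i, |z|^2 = 4.0697
Escaped at iteration 2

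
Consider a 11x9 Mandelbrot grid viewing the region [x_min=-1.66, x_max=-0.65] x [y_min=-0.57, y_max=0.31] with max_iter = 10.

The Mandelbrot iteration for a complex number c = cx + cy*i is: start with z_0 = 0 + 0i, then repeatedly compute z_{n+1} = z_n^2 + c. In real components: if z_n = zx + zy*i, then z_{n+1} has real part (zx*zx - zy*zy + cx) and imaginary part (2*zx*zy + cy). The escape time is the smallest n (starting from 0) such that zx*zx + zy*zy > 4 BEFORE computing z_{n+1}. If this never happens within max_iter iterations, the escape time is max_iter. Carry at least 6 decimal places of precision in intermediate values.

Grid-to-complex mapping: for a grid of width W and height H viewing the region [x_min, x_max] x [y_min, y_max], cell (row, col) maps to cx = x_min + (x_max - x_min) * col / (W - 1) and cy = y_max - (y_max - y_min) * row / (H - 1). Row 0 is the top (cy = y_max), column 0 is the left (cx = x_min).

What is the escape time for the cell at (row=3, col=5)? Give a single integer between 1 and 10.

Answer: 10

Derivation:
z_0 = 0 + 0i, c = -1.1550 + -0.0200i
Iter 1: z = -1.1550 + -0.0200i, |z|^2 = 1.3344
Iter 2: z = 0.1786 + 0.0262i, |z|^2 = 0.0326
Iter 3: z = -1.1238 + -0.0106i, |z|^2 = 1.2630
Iter 4: z = 0.1078 + 0.0039i, |z|^2 = 0.0116
Iter 5: z = -1.1434 + -0.0192i, |z|^2 = 1.3077
Iter 6: z = 0.1520 + 0.0238i, |z|^2 = 0.0237
Iter 7: z = -1.1325 + -0.0128i, |z|^2 = 1.2826
Iter 8: z = 0.1273 + 0.0089i, |z|^2 = 0.0163
Iter 9: z = -1.1389 + -0.0177i, |z|^2 = 1.2973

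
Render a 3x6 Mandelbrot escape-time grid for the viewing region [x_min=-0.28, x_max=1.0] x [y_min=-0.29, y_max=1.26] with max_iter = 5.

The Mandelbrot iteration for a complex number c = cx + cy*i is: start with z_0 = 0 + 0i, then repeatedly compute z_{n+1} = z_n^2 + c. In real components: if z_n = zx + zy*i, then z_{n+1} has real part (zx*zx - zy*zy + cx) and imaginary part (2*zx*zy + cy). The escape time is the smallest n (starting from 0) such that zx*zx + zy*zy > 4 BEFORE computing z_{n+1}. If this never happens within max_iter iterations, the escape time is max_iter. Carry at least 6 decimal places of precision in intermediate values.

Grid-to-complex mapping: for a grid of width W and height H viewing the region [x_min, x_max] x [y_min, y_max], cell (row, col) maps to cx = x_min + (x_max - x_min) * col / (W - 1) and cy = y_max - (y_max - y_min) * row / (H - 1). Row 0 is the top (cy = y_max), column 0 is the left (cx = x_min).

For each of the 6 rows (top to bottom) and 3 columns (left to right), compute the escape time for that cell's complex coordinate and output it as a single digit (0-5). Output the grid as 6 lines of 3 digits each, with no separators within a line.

Answer: 322
532
552
552
552
552

Derivation:
(row=0, col=0): c = -0.2800 + 1.2600i → escape time 3
(row=0, col=1): c = 0.3600 + 1.2600i → escape time 2
(row=0, col=2): c = 1.0000 + 1.2600i → escape time 2
(row=1, col=0): c = -0.2800 + 0.9500i → escape time 5
(row=1, col=1): c = 0.3600 + 0.9500i → escape time 3
(row=1, col=2): c = 1.0000 + 0.9500i → escape time 2
(row=2, col=0): c = -0.2800 + 0.6400i → escape time 5
(row=2, col=1): c = 0.3600 + 0.6400i → escape time 5
(row=2, col=2): c = 1.0000 + 0.6400i → escape time 2
(row=3, col=0): c = -0.2800 + 0.3300i → escape time 5
(row=3, col=1): c = 0.3600 + 0.3300i → escape time 5
(row=3, col=2): c = 1.0000 + 0.3300i → escape time 2
(row=4, col=0): c = -0.2800 + 0.0200i → escape time 5
(row=4, col=1): c = 0.3600 + 0.0200i → escape time 5
(row=4, col=2): c = 1.0000 + 0.0200i → escape time 2
(row=5, col=0): c = -0.2800 + -0.2900i → escape time 5
(row=5, col=1): c = 0.3600 + -0.2900i → escape time 5
(row=5, col=2): c = 1.0000 + -0.2900i → escape time 2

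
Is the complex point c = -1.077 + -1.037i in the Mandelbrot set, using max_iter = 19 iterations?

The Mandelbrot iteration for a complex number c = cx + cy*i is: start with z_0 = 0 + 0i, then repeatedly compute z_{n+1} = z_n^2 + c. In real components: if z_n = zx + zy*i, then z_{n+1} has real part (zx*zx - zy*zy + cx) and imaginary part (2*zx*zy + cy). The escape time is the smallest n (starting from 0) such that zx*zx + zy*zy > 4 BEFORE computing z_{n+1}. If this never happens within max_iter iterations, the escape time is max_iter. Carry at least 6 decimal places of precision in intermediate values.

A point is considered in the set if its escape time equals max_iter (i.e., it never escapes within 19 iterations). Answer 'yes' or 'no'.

Answer: no

Derivation:
z_0 = 0 + 0i, c = -1.0770 + -1.0370i
Iter 1: z = -1.0770 + -1.0370i, |z|^2 = 2.2353
Iter 2: z = -0.9924 + 1.1967i, |z|^2 = 2.4170
Iter 3: z = -1.5241 + -3.4123i, |z|^2 = 13.9668
Escaped at iteration 3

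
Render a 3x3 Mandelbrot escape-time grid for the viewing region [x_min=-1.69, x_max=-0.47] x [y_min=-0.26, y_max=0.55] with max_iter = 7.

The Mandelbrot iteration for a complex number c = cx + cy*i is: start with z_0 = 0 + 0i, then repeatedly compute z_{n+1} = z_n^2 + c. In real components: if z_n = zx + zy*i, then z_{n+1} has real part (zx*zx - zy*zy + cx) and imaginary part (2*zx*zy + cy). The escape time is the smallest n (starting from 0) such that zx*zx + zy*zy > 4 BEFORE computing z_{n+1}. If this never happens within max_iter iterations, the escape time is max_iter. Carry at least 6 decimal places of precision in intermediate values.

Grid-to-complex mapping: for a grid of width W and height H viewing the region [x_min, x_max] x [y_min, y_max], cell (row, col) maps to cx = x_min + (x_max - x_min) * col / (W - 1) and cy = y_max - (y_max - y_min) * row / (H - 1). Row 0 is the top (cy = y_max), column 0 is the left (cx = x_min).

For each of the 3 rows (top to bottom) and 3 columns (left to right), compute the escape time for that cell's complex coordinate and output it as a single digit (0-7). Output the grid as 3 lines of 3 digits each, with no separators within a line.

Answer: 357
477
477

Derivation:
(row=0, col=0): c = -1.6900 + 0.5500i → escape time 3
(row=0, col=1): c = -1.0800 + 0.5500i → escape time 5
(row=0, col=2): c = -0.4700 + 0.5500i → escape time 7
(row=1, col=0): c = -1.6900 + 0.1450i → escape time 4
(row=1, col=1): c = -1.0800 + 0.1450i → escape time 7
(row=1, col=2): c = -0.4700 + 0.1450i → escape time 7
(row=2, col=0): c = -1.6900 + -0.2600i → escape time 4
(row=2, col=1): c = -1.0800 + -0.2600i → escape time 7
(row=2, col=2): c = -0.4700 + -0.2600i → escape time 7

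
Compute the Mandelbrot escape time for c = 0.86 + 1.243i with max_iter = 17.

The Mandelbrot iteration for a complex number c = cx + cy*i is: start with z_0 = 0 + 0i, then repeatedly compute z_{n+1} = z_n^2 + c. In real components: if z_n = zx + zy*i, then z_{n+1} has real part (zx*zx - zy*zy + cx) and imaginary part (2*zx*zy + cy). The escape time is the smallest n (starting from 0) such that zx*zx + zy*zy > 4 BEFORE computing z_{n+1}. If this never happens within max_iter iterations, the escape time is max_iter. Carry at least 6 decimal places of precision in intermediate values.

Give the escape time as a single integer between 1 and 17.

Answer: 2

Derivation:
z_0 = 0 + 0i, c = 0.8600 + 1.2430i
Iter 1: z = 0.8600 + 1.2430i, |z|^2 = 2.2846
Iter 2: z = 0.0546 + 3.3810i, |z|^2 = 11.4339
Escaped at iteration 2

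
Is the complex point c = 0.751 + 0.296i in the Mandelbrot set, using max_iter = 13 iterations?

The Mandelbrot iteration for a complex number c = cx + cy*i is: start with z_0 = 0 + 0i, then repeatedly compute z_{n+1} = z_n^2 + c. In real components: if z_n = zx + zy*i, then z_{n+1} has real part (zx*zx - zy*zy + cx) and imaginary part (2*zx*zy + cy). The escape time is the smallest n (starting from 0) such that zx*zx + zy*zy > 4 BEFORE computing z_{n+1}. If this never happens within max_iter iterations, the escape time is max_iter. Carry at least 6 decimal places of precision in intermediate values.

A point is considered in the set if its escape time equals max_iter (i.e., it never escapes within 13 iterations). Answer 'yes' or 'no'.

z_0 = 0 + 0i, c = 0.7510 + 0.2960i
Iter 1: z = 0.7510 + 0.2960i, |z|^2 = 0.6516
Iter 2: z = 1.2274 + 0.7406i, |z|^2 = 2.0550
Iter 3: z = 1.7090 + 2.1140i, |z|^2 = 7.3896
Escaped at iteration 3

Answer: no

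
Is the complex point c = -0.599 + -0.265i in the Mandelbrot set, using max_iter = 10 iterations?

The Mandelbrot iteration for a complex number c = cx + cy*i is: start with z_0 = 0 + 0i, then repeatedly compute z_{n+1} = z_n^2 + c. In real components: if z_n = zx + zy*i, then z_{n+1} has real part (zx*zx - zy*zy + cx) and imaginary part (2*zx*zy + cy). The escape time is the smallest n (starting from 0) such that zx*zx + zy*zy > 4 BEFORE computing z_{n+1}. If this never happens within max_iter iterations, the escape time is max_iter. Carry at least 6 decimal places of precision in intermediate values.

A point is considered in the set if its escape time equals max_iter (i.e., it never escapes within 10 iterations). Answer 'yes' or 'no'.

z_0 = 0 + 0i, c = -0.5990 + -0.2650i
Iter 1: z = -0.5990 + -0.2650i, |z|^2 = 0.4290
Iter 2: z = -0.3104 + 0.0525i, |z|^2 = 0.0991
Iter 3: z = -0.5054 + -0.2976i, |z|^2 = 0.3440
Iter 4: z = -0.4321 + 0.0358i, |z|^2 = 0.1880
Iter 5: z = -0.4135 + -0.2959i, |z|^2 = 0.2586
Iter 6: z = -0.5156 + -0.0202i, |z|^2 = 0.2662
Iter 7: z = -0.3336 + -0.2441i, |z|^2 = 0.1709
Iter 8: z = -0.5473 + -0.1021i, |z|^2 = 0.3100
Iter 9: z = -0.3099 + -0.1532i, |z|^2 = 0.1195
Did not escape in 10 iterations → in set

Answer: yes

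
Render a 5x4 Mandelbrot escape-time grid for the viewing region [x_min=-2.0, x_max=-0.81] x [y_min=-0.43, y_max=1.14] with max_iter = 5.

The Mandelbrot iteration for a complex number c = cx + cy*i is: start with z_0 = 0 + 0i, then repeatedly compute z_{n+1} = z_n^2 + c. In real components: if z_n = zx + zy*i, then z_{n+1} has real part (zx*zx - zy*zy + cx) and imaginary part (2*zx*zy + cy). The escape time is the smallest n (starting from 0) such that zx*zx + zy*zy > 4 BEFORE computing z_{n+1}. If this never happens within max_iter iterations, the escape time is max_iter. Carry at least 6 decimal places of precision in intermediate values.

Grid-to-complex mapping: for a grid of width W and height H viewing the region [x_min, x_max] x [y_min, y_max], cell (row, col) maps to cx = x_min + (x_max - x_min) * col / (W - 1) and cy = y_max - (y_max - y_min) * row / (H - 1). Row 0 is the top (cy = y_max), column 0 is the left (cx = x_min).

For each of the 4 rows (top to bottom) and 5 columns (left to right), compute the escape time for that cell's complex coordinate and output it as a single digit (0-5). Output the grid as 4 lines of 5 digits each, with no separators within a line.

Answer: 11233
13345
15555
13455

Derivation:
(row=0, col=0): c = -2.0000 + 1.1400i → escape time 1
(row=0, col=1): c = -1.7025 + 1.1400i → escape time 1
(row=0, col=2): c = -1.4050 + 1.1400i → escape time 2
(row=0, col=3): c = -1.1075 + 1.1400i → escape time 3
(row=0, col=4): c = -0.8100 + 1.1400i → escape time 3
(row=1, col=0): c = -2.0000 + 0.6167i → escape time 1
(row=1, col=1): c = -1.7025 + 0.6167i → escape time 3
(row=1, col=2): c = -1.4050 + 0.6167i → escape time 3
(row=1, col=3): c = -1.1075 + 0.6167i → escape time 4
(row=1, col=4): c = -0.8100 + 0.6167i → escape time 5
(row=2, col=0): c = -2.0000 + 0.0933i → escape time 1
(row=2, col=1): c = -1.7025 + 0.0933i → escape time 5
(row=2, col=2): c = -1.4050 + 0.0933i → escape time 5
(row=2, col=3): c = -1.1075 + 0.0933i → escape time 5
(row=2, col=4): c = -0.8100 + 0.0933i → escape time 5
(row=3, col=0): c = -2.0000 + -0.4300i → escape time 1
(row=3, col=1): c = -1.7025 + -0.4300i → escape time 3
(row=3, col=2): c = -1.4050 + -0.4300i → escape time 4
(row=3, col=3): c = -1.1075 + -0.4300i → escape time 5
(row=3, col=4): c = -0.8100 + -0.4300i → escape time 5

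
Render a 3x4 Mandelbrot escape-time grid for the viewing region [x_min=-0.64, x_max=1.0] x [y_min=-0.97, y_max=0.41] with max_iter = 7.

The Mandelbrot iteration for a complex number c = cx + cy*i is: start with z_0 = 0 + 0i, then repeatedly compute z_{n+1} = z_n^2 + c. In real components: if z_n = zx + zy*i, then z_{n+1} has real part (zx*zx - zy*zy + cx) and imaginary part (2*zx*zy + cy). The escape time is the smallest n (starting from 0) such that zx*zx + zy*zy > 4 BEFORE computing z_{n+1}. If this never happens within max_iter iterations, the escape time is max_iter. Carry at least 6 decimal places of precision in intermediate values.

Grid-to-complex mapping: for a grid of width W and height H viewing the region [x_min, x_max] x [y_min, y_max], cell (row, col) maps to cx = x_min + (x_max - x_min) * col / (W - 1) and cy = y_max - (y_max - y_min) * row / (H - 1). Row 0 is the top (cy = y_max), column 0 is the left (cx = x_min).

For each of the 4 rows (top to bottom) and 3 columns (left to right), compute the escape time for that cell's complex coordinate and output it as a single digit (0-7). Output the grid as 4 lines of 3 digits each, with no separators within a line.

(row=0, col=0): c = -0.6400 + 0.4100i → escape time 7
(row=0, col=1): c = 0.1800 + 0.4100i → escape time 7
(row=0, col=2): c = 1.0000 + 0.4100i → escape time 2
(row=1, col=0): c = -0.6400 + -0.0500i → escape time 7
(row=1, col=1): c = 0.1800 + -0.0500i → escape time 7
(row=1, col=2): c = 1.0000 + -0.0500i → escape time 2
(row=2, col=0): c = -0.6400 + -0.5100i → escape time 7
(row=2, col=1): c = 0.1800 + -0.5100i → escape time 7
(row=2, col=2): c = 1.0000 + -0.5100i → escape time 2
(row=3, col=0): c = -0.6400 + -0.9700i → escape time 4
(row=3, col=1): c = 0.1800 + -0.9700i → escape time 4
(row=3, col=2): c = 1.0000 + -0.9700i → escape time 2

Answer: 772
772
772
442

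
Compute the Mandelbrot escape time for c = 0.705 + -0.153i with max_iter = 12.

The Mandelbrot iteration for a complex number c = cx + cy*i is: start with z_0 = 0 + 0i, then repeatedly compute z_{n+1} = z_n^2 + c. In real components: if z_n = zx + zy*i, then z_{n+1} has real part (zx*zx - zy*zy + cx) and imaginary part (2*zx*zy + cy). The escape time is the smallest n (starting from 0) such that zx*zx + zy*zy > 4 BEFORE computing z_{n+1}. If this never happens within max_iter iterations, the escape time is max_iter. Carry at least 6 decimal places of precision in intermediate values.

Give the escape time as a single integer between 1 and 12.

Answer: 3

Derivation:
z_0 = 0 + 0i, c = 0.7050 + -0.1530i
Iter 1: z = 0.7050 + -0.1530i, |z|^2 = 0.5204
Iter 2: z = 1.1786 + -0.3687i, |z|^2 = 1.5251
Iter 3: z = 1.9582 + -1.0222i, |z|^2 = 4.8793
Escaped at iteration 3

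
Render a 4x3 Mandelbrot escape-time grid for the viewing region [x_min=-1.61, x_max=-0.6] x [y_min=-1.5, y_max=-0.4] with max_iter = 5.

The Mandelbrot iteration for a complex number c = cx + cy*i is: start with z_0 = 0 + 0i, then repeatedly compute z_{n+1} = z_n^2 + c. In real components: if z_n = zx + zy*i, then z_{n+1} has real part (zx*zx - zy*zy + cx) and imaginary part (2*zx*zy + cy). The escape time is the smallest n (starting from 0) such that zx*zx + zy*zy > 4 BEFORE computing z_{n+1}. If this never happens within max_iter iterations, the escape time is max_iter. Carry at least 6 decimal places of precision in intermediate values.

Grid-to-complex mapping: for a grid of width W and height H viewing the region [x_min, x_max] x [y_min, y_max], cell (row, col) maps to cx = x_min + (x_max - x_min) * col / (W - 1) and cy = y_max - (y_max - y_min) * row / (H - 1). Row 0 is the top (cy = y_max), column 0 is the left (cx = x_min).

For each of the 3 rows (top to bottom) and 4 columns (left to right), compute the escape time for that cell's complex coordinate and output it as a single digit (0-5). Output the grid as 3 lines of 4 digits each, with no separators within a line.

(row=0, col=0): c = -1.6100 + -0.4000i → escape time 3
(row=0, col=1): c = -1.2733 + -0.4000i → escape time 5
(row=0, col=2): c = -0.9367 + -0.4000i → escape time 5
(row=0, col=3): c = -0.6000 + -0.4000i → escape time 5
(row=1, col=0): c = -1.6100 + -0.9500i → escape time 2
(row=1, col=1): c = -1.2733 + -0.9500i → escape time 3
(row=1, col=2): c = -0.9367 + -0.9500i → escape time 3
(row=1, col=3): c = -0.6000 + -0.9500i → escape time 4
(row=2, col=0): c = -1.6100 + -1.5000i → escape time 1
(row=2, col=1): c = -1.2733 + -1.5000i → escape time 2
(row=2, col=2): c = -0.9367 + -1.5000i → escape time 2
(row=2, col=3): c = -0.6000 + -1.5000i → escape time 2

Answer: 3555
2334
1222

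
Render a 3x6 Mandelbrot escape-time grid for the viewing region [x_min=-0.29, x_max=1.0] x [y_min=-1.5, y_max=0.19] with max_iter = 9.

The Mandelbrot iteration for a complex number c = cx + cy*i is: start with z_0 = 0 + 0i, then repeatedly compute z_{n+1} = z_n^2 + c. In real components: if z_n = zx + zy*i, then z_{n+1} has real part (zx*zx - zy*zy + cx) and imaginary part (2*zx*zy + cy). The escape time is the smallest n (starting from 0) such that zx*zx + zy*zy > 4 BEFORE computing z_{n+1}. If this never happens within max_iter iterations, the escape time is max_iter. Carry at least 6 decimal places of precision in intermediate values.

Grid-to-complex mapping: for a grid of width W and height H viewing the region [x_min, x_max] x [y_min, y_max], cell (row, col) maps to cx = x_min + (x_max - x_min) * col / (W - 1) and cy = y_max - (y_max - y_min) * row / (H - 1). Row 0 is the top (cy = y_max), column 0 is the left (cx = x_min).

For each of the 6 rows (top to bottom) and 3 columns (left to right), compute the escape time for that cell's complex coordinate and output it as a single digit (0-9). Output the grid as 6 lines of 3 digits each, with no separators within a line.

(row=0, col=0): c = -0.2900 + 0.1900i → escape time 9
(row=0, col=1): c = 0.3550 + 0.1900i → escape time 9
(row=0, col=2): c = 1.0000 + 0.1900i → escape time 2
(row=1, col=0): c = -0.2900 + -0.1480i → escape time 9
(row=1, col=1): c = 0.3550 + -0.1480i → escape time 9
(row=1, col=2): c = 1.0000 + -0.1480i → escape time 2
(row=2, col=0): c = -0.2900 + -0.4860i → escape time 9
(row=2, col=1): c = 0.3550 + -0.4860i → escape time 9
(row=2, col=2): c = 1.0000 + -0.4860i → escape time 2
(row=3, col=0): c = -0.2900 + -0.8240i → escape time 9
(row=3, col=1): c = 0.3550 + -0.8240i → escape time 4
(row=3, col=2): c = 1.0000 + -0.8240i → escape time 2
(row=4, col=0): c = -0.2900 + -1.1620i → escape time 4
(row=4, col=1): c = 0.3550 + -1.1620i → escape time 2
(row=4, col=2): c = 1.0000 + -1.1620i → escape time 2
(row=5, col=0): c = -0.2900 + -1.5000i → escape time 2
(row=5, col=1): c = 0.3550 + -1.5000i → escape time 2
(row=5, col=2): c = 1.0000 + -1.5000i → escape time 2

Answer: 992
992
992
942
422
222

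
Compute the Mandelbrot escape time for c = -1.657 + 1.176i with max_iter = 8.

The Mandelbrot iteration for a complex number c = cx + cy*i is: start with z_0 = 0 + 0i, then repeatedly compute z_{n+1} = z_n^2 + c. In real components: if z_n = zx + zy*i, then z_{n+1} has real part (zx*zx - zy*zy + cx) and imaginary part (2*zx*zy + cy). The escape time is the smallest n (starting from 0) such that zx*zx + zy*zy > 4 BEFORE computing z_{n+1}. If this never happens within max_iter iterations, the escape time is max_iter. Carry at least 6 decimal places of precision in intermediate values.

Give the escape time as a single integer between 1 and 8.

z_0 = 0 + 0i, c = -1.6570 + 1.1760i
Iter 1: z = -1.6570 + 1.1760i, |z|^2 = 4.1286
Escaped at iteration 1

Answer: 1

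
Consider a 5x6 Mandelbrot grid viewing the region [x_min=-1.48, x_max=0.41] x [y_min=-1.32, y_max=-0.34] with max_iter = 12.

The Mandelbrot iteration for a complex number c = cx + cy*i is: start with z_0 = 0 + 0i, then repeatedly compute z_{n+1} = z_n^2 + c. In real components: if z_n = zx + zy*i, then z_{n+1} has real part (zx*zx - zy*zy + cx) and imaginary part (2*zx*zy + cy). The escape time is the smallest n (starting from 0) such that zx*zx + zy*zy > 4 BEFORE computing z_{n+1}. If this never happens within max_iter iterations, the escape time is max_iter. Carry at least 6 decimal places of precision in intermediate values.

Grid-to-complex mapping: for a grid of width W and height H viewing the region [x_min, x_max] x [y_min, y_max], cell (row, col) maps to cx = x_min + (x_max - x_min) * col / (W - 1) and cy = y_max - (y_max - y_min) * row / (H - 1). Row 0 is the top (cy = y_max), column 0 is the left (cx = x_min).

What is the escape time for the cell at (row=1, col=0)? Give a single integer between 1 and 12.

z_0 = 0 + 0i, c = -1.4800 + -0.5360i
Iter 1: z = -1.4800 + -0.5360i, |z|^2 = 2.4777
Iter 2: z = 0.4231 + 1.0506i, |z|^2 = 1.2827
Iter 3: z = -2.4047 + 0.3530i, |z|^2 = 5.9070
Escaped at iteration 3

Answer: 3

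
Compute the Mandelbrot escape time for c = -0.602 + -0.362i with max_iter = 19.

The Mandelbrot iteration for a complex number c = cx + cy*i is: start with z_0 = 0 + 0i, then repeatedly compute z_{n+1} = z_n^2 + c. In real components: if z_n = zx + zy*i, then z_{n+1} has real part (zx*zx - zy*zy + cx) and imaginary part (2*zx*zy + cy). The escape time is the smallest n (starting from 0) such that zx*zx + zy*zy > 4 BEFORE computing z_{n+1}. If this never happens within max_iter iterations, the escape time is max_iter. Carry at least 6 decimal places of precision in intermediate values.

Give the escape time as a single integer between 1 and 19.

Answer: 19

Derivation:
z_0 = 0 + 0i, c = -0.6020 + -0.3620i
Iter 1: z = -0.6020 + -0.3620i, |z|^2 = 0.4934
Iter 2: z = -0.3706 + 0.0738i, |z|^2 = 0.1428
Iter 3: z = -0.4701 + -0.4167i, |z|^2 = 0.3946
Iter 4: z = -0.5547 + 0.0298i, |z|^2 = 0.3086
Iter 5: z = -0.2952 + -0.3951i, |z|^2 = 0.2432
Iter 6: z = -0.6709 + -0.1288i, |z|^2 = 0.4667
Iter 7: z = -0.1684 + -0.1892i, |z|^2 = 0.0642
Iter 8: z = -0.6094 + -0.2983i, |z|^2 = 0.4604
Iter 9: z = -0.3195 + 0.0015i, |z|^2 = 0.1021
Iter 10: z = -0.4999 + -0.3630i, |z|^2 = 0.3817
Iter 11: z = -0.4839 + 0.0009i, |z|^2 = 0.2341
Iter 12: z = -0.3679 + -0.3629i, |z|^2 = 0.2670
Iter 13: z = -0.5983 + -0.0950i, |z|^2 = 0.3670
Iter 14: z = -0.2530 + -0.2483i, |z|^2 = 0.1257
Iter 15: z = -0.5996 + -0.2364i, |z|^2 = 0.4154
Iter 16: z = -0.2983 + -0.0785i, |z|^2 = 0.0951
Iter 17: z = -0.5192 + -0.3151i, |z|^2 = 0.3689
Iter 18: z = -0.4318 + -0.0348i, |z|^2 = 0.1876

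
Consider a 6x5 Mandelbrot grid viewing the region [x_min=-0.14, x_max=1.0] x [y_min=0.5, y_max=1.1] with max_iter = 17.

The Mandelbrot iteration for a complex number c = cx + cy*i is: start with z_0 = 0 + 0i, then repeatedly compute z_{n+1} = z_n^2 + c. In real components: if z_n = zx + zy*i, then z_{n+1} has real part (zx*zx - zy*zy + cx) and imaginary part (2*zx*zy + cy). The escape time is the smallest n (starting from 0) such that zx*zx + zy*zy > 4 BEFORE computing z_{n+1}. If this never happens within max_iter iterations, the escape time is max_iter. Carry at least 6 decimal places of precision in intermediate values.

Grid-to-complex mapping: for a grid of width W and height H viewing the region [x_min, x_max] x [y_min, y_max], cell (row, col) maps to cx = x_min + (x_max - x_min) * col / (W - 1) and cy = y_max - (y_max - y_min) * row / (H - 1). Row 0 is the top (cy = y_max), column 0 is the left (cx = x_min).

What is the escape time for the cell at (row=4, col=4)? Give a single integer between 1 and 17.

z_0 = 0 + 0i, c = 0.7720 + 0.5000i
Iter 1: z = 0.7720 + 0.5000i, |z|^2 = 0.8460
Iter 2: z = 1.1180 + 1.2720i, |z|^2 = 2.8679
Iter 3: z = 0.4039 + 3.3442i, |z|^2 = 11.3465
Escaped at iteration 3

Answer: 3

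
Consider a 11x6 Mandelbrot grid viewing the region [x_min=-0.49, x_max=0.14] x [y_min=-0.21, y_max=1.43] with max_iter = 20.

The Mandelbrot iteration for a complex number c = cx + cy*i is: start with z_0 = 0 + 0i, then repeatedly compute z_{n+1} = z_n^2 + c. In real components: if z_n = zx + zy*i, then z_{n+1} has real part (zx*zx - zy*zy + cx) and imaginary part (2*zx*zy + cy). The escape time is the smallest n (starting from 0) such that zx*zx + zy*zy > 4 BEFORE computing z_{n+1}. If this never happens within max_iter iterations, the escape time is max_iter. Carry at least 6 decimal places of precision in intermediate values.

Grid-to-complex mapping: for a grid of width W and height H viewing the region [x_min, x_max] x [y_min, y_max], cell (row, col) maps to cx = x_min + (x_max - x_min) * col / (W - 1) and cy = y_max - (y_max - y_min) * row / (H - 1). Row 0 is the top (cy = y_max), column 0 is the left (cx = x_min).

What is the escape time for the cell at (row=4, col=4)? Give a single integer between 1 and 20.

Answer: 20

Derivation:
z_0 = 0 + 0i, c = -0.2380 + 0.1180i
Iter 1: z = -0.2380 + 0.1180i, |z|^2 = 0.0706
Iter 2: z = -0.1953 + 0.0618i, |z|^2 = 0.0420
Iter 3: z = -0.2037 + 0.0939i, |z|^2 = 0.0503
Iter 4: z = -0.2053 + 0.0798i, |z|^2 = 0.0485
Iter 5: z = -0.2022 + 0.0852i, |z|^2 = 0.0482
Iter 6: z = -0.2044 + 0.0835i, |z|^2 = 0.0487
Iter 7: z = -0.2032 + 0.0839i, |z|^2 = 0.0483
Iter 8: z = -0.2037 + 0.0839i, |z|^2 = 0.0486
Iter 9: z = -0.2035 + 0.0838i, |z|^2 = 0.0484
Iter 10: z = -0.2036 + 0.0839i, |z|^2 = 0.0485
Iter 11: z = -0.2036 + 0.0838i, |z|^2 = 0.0485
Iter 12: z = -0.2036 + 0.0839i, |z|^2 = 0.0485
Iter 13: z = -0.2036 + 0.0839i, |z|^2 = 0.0485
Iter 14: z = -0.2036 + 0.0839i, |z|^2 = 0.0485
Iter 15: z = -0.2036 + 0.0839i, |z|^2 = 0.0485
Iter 16: z = -0.2036 + 0.0839i, |z|^2 = 0.0485
Iter 17: z = -0.2036 + 0.0839i, |z|^2 = 0.0485
Iter 18: z = -0.2036 + 0.0839i, |z|^2 = 0.0485
Iter 19: z = -0.2036 + 0.0839i, |z|^2 = 0.0485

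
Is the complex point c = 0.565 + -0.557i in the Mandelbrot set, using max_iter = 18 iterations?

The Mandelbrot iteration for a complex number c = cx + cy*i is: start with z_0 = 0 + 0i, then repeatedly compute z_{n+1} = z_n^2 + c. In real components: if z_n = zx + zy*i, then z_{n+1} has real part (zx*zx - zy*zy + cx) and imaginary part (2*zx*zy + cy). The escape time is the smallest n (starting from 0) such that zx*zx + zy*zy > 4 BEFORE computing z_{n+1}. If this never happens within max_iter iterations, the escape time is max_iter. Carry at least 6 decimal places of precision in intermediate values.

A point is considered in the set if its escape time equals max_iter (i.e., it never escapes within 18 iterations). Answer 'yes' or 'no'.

Answer: no

Derivation:
z_0 = 0 + 0i, c = 0.5650 + -0.5570i
Iter 1: z = 0.5650 + -0.5570i, |z|^2 = 0.6295
Iter 2: z = 0.5740 + -1.1864i, |z|^2 = 1.7370
Iter 3: z = -0.5131 + -1.9189i, |z|^2 = 3.9456
Iter 4: z = -2.8540 + 1.4123i, |z|^2 = 10.1402
Escaped at iteration 4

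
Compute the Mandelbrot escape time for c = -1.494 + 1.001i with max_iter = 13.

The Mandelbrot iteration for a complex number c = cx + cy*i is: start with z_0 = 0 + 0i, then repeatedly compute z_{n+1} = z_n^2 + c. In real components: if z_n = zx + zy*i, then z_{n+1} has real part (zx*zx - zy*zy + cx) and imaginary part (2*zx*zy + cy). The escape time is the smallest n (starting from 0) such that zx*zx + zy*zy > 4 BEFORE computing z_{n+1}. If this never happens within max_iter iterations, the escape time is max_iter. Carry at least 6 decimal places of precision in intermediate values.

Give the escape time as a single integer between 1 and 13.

Answer: 2

Derivation:
z_0 = 0 + 0i, c = -1.4940 + 1.0010i
Iter 1: z = -1.4940 + 1.0010i, |z|^2 = 3.2340
Iter 2: z = -0.2640 + -1.9900i, |z|^2 = 4.0297
Escaped at iteration 2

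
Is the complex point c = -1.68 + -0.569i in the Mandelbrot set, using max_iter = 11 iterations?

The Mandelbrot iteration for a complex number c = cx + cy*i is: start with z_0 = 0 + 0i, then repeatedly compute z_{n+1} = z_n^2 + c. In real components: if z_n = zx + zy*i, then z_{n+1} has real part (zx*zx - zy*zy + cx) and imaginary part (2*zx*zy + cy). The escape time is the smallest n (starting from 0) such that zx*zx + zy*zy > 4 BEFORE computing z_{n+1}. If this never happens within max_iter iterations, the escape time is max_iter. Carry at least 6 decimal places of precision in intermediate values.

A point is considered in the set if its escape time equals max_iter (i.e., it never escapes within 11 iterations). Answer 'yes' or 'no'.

Answer: no

Derivation:
z_0 = 0 + 0i, c = -1.6800 + -0.5690i
Iter 1: z = -1.6800 + -0.5690i, |z|^2 = 3.1462
Iter 2: z = 0.8186 + 1.3428i, |z|^2 = 2.4734
Iter 3: z = -2.8130 + 1.6296i, |z|^2 = 10.5689
Escaped at iteration 3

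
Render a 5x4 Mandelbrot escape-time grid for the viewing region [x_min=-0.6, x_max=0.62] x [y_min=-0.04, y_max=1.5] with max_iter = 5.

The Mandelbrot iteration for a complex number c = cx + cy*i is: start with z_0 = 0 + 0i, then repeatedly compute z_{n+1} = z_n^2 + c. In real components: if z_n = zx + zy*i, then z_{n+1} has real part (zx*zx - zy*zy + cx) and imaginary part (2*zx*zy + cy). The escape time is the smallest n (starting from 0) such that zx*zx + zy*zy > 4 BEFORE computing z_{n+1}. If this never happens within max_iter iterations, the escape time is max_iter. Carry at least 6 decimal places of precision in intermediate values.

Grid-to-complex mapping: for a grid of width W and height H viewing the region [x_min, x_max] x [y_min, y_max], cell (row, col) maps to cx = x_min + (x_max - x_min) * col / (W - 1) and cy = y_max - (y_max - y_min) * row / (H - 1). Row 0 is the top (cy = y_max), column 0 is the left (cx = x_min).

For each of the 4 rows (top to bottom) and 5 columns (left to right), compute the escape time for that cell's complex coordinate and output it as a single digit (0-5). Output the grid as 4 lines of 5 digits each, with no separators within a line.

(row=0, col=0): c = -0.6000 + 1.5000i → escape time 2
(row=0, col=1): c = -0.2950 + 1.5000i → escape time 2
(row=0, col=2): c = 0.0100 + 1.5000i → escape time 2
(row=0, col=3): c = 0.3150 + 1.5000i → escape time 2
(row=0, col=4): c = 0.6200 + 1.5000i → escape time 2
(row=1, col=0): c = -0.6000 + 0.9867i → escape time 4
(row=1, col=1): c = -0.2950 + 0.9867i → escape time 5
(row=1, col=2): c = 0.0100 + 0.9867i → escape time 5
(row=1, col=3): c = 0.3150 + 0.9867i → escape time 3
(row=1, col=4): c = 0.6200 + 0.9867i → escape time 2
(row=2, col=0): c = -0.6000 + 0.4733i → escape time 5
(row=2, col=1): c = -0.2950 + 0.4733i → escape time 5
(row=2, col=2): c = 0.0100 + 0.4733i → escape time 5
(row=2, col=3): c = 0.3150 + 0.4733i → escape time 5
(row=2, col=4): c = 0.6200 + 0.4733i → escape time 3
(row=3, col=0): c = -0.6000 + -0.0400i → escape time 5
(row=3, col=1): c = -0.2950 + -0.0400i → escape time 5
(row=3, col=2): c = 0.0100 + -0.0400i → escape time 5
(row=3, col=3): c = 0.3150 + -0.0400i → escape time 5
(row=3, col=4): c = 0.6200 + -0.0400i → escape time 4

Answer: 22222
45532
55553
55554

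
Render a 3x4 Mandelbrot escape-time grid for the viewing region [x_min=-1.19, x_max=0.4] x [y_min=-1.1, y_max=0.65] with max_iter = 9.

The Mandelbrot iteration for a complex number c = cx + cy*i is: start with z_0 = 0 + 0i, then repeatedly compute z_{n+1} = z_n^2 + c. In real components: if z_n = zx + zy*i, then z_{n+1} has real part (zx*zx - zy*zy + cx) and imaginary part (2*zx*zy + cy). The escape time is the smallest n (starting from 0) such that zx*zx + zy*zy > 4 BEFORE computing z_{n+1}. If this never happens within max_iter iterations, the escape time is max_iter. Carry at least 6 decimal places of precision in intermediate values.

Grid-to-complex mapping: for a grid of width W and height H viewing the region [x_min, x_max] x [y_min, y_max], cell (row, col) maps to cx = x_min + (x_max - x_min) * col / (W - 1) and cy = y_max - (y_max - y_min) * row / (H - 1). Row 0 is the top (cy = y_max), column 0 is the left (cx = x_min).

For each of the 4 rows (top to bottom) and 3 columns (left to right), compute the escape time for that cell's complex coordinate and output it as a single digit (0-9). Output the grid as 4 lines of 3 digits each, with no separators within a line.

Answer: 397
997
597
342

Derivation:
(row=0, col=0): c = -1.1900 + 0.6500i → escape time 3
(row=0, col=1): c = -0.3950 + 0.6500i → escape time 9
(row=0, col=2): c = 0.4000 + 0.6500i → escape time 7
(row=1, col=0): c = -1.1900 + 0.0667i → escape time 9
(row=1, col=1): c = -0.3950 + 0.0667i → escape time 9
(row=1, col=2): c = 0.4000 + 0.0667i → escape time 7
(row=2, col=0): c = -1.1900 + -0.5167i → escape time 5
(row=2, col=1): c = -0.3950 + -0.5167i → escape time 9
(row=2, col=2): c = 0.4000 + -0.5167i → escape time 7
(row=3, col=0): c = -1.1900 + -1.1000i → escape time 3
(row=3, col=1): c = -0.3950 + -1.1000i → escape time 4
(row=3, col=2): c = 0.4000 + -1.1000i → escape time 2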